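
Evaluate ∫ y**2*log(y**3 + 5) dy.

Let u = y**3 + 5, so du = (3*y**2) dy.
The integral becomes (1/3)·∫ log(u) du; integrate by parts with u′=log(u), dv′=du.

y**3*log(y**3 + 5)/3 - y**3/3 + 5*log(y**3 + 5)/3 + C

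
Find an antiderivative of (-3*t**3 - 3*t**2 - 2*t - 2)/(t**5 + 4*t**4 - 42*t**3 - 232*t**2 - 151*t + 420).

Factor the denominator: (t - 7)*(t - 1)*(t + 3)*(t + 4)*(t + 5).
Partial-fraction decomposition: 77/(36*(t + 5)) - 30/(11*(t + 4)) + 29/(40*(t + 3)) + 1/(72*(t - 1)) - 149/(990*(t - 7)).
Integrate each term: A/(t−a) contributes A·log|t−a|.

-149*log(t - 7)/990 + log(t - 1)/72 + 29*log(t + 3)/40 - 30*log(t + 4)/11 + 77*log(t + 5)/36 + C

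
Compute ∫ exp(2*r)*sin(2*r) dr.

exp(2*r)*sin(2*r)/4 - exp(2*r)*cos(2*r)/4 + C

Let I denote the integral. Integrate by parts with u = sin(2*r), dv = exp(2*r) dr, so v = exp(2*r)/2: I = exp(2*r)*sin(2*r)/2 − ∫ exp(2*r)*cos(2*r) dr.
Apply parts again with u = cos(2*r), dv = exp(2*r) dr: ∫ exp(2*r)*cos(2*r) dr = exp(2*r)*cos(2*r)/2 + I. Substituting back brings back I: I = exp(2*r)*sin(2*r)/2 - exp(2*r)*cos(2*r)/2 − I.
Solving for I: (1 + 1)·I equals the remaining terms, so I = (1/2)·(exp(2*r)*sin(2*r)/2 - exp(2*r)*cos(2*r)/2).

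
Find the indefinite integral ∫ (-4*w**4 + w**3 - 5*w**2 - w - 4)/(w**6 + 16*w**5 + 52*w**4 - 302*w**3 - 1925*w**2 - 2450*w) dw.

2*log(w)/1225 - 2509*log(w - 5)/50400 - 47*log(w + 2)/525 + 2749*log(w + 5)/600 - 1567841*log(w + 7)/352800 + 10189/(840*w + 5880) + C

Factor the denominator: w*(w - 5)*(w + 2)*(w + 5)*(w + 7)**2.
Partial-fraction decomposition: -1567841/(352800*(w + 7)) - 10189/(840*(w + 7)**2) + 2749/(600*(w + 5)) - 47/(525*(w + 2)) - 2509/(50400*(w - 5)) + 2/(1225*w).
Integrate each term; A/(w−a) gives A·log|w−a|; A/(w−a)² gives −A/(w−a).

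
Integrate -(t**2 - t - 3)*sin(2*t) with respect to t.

t**2*cos(2*t)/2 - t*sin(2*t)/2 - t*cos(2*t)/2 + sin(2*t)/4 - 7*cos(2*t)/4 + C

Use integration by parts with u = t**2 - t - 3, dv = -sin(2*t) dt, so v = cos(2*t)/2.
Apply parts 2 times (tabular method): alternate signs, differentiate u down to 0, integrate dv up.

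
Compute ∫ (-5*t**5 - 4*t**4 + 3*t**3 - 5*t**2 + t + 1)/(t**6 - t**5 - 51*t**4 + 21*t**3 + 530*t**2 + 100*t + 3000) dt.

Factor the denominator: (t - 6)*(t - 5)*(t + 5)**2*(t**2 + 4).
Partial-fraction decomposition: -(3051*t + 1826)/(33640*(t**2 + 4)) - 21014021/(10176100*(t + 5)) + 12621/(3190*(t + 5)**2) + 17869/(2900*(t - 5)) - 43589/(4840*(t - 6)).
Integrate each term; A/(t−a) gives A·log|t−a|; the (Bt+D)/(t²+p²) term gives a log and an atan.

-43589*log(t - 6)/4840 + 17869*log(t - 5)/2900 - 21014021*log(t + 5)/10176100 - 3051*log(t**2 + 4)/67280 - 913*atan(t/2)/33640 - 12621/(3190*t + 15950) + C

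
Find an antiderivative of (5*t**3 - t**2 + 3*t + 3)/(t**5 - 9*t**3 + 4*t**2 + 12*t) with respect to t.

log(t)/4 + 5*log(t - 2)/12 + log(t + 1)/3 - log(t + 3) - 3/(2*t - 4) + C

Factor the denominator: t*(t - 2)**2*(t + 1)*(t + 3).
Partial-fraction decomposition: -1/(t + 3) + 1/(3*(t + 1)) + 5/(12*(t - 2)) + 3/(2*(t - 2)**2) + 1/(4*t).
Integrate each term; A/(t−a) gives A·log|t−a|; A/(t−a)² gives −A/(t−a).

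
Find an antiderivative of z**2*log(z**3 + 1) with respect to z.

Let u = z**3 + 1, so du = (3*z**2) dz.
The integral becomes (1/3)·∫ log(u) du; integrate by parts with u′=log(u), dv′=du.

z**3*log(z**3 + 1)/3 - z**3/3 + log(z**3 + 1)/3 + C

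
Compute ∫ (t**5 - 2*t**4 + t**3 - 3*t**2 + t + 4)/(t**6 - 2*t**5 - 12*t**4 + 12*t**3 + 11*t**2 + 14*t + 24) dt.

Factor the denominator: (t - 4)*(t - 2)*(t + 1)*(t + 3)*(t**2 + 1).
Partial-fraction decomposition: -(21*t - 103)/(850*(t**2 + 1)) + 229/(350*(t + 3)) - 1/(15*(t + 1)) - 1/(75*(t - 2)) + 268/(595*(t - 4)).
Integrate each term; A/(t−a) gives A·log|t−a|; the (Bt+D)/(t²+p²) term gives a log and an atan.

268*log(t - 4)/595 - log(t - 2)/75 - log(t + 1)/15 + 229*log(t + 3)/350 - 21*log(t**2 + 1)/1700 + 103*atan(t)/850 + C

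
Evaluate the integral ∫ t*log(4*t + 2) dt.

Use integration by parts with u = log(4*t + 2), dv = t dt.
Then du = 4/(4*t + 2) dt and v = t**2/2.

t**2*log(4*t + 2)/2 - t**2/4 + t/4 - log(2*t + 1)/8 + C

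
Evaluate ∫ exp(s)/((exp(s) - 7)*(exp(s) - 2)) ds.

log(exp(s) - 7)/5 - log(exp(s) - 2)/5 + C

Let u = e^s, du = e^s ds.
The integral becomes ∫ du/((u-2)(u-7)); decompose into partial fractions.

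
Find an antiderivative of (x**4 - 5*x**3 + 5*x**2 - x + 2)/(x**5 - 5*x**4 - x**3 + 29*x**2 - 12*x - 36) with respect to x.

33*log(x - 3)/40 - log(x - 2)/3 - 7*log(x + 1)/24 + 4*log(x + 2)/5 + 1/(2*x - 6) + C

Factor the denominator: (x - 3)**2*(x - 2)*(x + 1)*(x + 2).
Partial-fraction decomposition: 4/(5*(x + 2)) - 7/(24*(x + 1)) - 1/(3*(x - 2)) + 33/(40*(x - 3)) - 1/(2*(x - 3)**2).
Integrate each term; A/(x−a) gives A·log|x−a|; A/(x−a)² gives −A/(x−a).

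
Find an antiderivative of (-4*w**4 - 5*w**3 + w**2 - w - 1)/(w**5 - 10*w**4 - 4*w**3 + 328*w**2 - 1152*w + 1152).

Factor the denominator: (w - 6)*(w - 4)**2*(w - 2)*(w + 6).
Partial-fraction decomposition: -4063/(9600*(w + 6)) + 103/(128*(w - 2)) + 11237/(400*(w - 4)) + 1333/(40*(w - 4)**2) - 6235/(192*(w - 6)).
Integrate each term; A/(w−a) gives A·log|w−a|; A/(w−a)² gives −A/(w−a).

-6235*log(w - 6)/192 + 11237*log(w - 4)/400 + 103*log(w - 2)/128 - 4063*log(w + 6)/9600 - 1333/(40*w - 160) + C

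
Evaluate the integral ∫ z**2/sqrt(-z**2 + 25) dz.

Substitute z = 5·sin(θ), so dz = 5·cos(θ) dθ and the radical becomes sqrt(-z**2 + 25) = 5·cos(θ) by the Pythagorean identity.
Integrate the resulting trig expression in θ, then back-substitute θ = asin(z/5), sin(θ) = z/5, cos(θ) = sqrt(-z**2 + 25)/5 (absorbing any constant into C).

-z*sqrt(-z**2 + 25)/2 + 25*asin(z/5)/2 + C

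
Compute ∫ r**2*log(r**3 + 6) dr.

Let u = r**3 + 6, so du = (3*r**2) dr.
The integral becomes (1/3)·∫ log(u) du; integrate by parts with u′=log(u), dv′=du.

r**3*log(r**3 + 6)/3 - r**3/3 + 2*log(r**3 + 6) + C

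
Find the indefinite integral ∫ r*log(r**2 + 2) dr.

Let u = r**2 + 2, so du = (2*r) dr.
The integral becomes (1/2)·∫ log(u) du; integrate by parts with u′=log(u), dv′=du.

r**2*log(r**2 + 2)/2 - r**2/2 + log(r**2 + 2) + C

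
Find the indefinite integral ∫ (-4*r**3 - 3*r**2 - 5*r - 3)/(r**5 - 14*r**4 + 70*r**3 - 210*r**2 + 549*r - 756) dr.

Factor the denominator: (r - 7)*(r - 4)*(r - 3)*(r**2 + 9).
Partial-fraction decomposition: (3*r + 862)/(1450*(r**2 + 9)) - 17/(8*(r - 3)) + 109/(25*(r - 4)) - 519/(232*(r - 7)).
Integrate each term; A/(r−a) gives A·log|r−a|; the (Br+D)/(r²+p²) term gives a log and an atan.

-519*log(r - 7)/232 + 109*log(r - 4)/25 - 17*log(r - 3)/8 + 3*log(r**2 + 9)/2900 + 431*atan(r/3)/2175 + C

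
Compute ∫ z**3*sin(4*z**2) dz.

Let u = z², du = 2z dz; rewrite as (1/2)∫ u^1·sin(4u) du.
Now integrate by parts 1 time.

-z**2*cos(4*z**2)/8 + sin(4*z**2)/32 + C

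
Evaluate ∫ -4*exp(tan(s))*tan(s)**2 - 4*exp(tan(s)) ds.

-4*exp(tan(s)) + C

Let u = tan(s), so du = (tan(s)**2 + 1) ds.
Rewriting, the integral becomes -4·∫ e^u du = -4·e^u.
Substituting back, u = tan(s).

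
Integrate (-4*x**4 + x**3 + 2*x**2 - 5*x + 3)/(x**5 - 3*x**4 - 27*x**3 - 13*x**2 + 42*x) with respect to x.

log(x)/14 - 613*log(x - 7)/252 + log(x - 1)/24 + 17*log(x + 2)/18 - 21*log(x + 3)/8 + C

Factor the denominator: x*(x - 7)*(x - 1)*(x + 2)*(x + 3).
Partial-fraction decomposition: -21/(8*(x + 3)) + 17/(18*(x + 2)) + 1/(24*(x - 1)) - 613/(252*(x - 7)) + 1/(14*x).
Integrate each term: A/(x−a) contributes A·log|x−a|.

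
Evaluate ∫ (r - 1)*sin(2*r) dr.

Use integration by parts with u = r - 1, dv = sin(2*r) dr, so v = -cos(2*r)/2.
Apply parts 1 times (tabular method): alternate signs, differentiate u down to 0, integrate dv up.

-r*cos(2*r)/2 + sin(2*r)/4 + cos(2*r)/2 + C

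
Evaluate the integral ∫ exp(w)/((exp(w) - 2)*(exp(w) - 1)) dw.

log(exp(w) - 2) - log(exp(w) - 1) + C

Let u = e^w, du = e^w dw.
The integral becomes ∫ du/((u-1)(u-2)); decompose into partial fractions.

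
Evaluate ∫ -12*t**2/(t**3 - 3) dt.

-4*log(t**3 - 3) + C

Let u = t**3 - 3, so du = (3*t**2) dt.
Rewriting, the integral becomes -4·∫ 1/u du = -4·log(u).
Substituting back, u = t**3 - 3.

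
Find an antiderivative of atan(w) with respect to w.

Use integration by parts with u = arctan(w), dv = dw.
Then du = 1/(w**2 + 1) dw.

w*atan(w) - log(w**2 + 1)/2 + C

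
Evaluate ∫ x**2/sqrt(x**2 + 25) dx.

Substitute x = 5·tan(θ), so dx = 5·sec(θ)^2 dθ and the radical becomes sqrt(x**2 + 25) = 5·sec(θ) by the Pythagorean identity.
Integrate the resulting trig expression in θ, then back-substitute tan(θ) = x/5, sec(θ) = sqrt(x**2 + 25)/5 (absorbing any constant into C).

x*sqrt(x**2 + 25)/2 - 25*log(x + sqrt(x**2 + 25))/2 + C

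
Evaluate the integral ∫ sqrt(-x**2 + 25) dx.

Substitute x = 5·sin(θ), so dx = 5·cos(θ) dθ and the radical becomes sqrt(-x**2 + 25) = 5·cos(θ) by the Pythagorean identity.
Integrate the resulting trig expression in θ, then back-substitute θ = asin(x/5), sin(θ) = x/5, cos(θ) = sqrt(-x**2 + 25)/5 (absorbing any constant into C).

x*sqrt(-x**2 + 25)/2 + 25*asin(x/5)/2 + C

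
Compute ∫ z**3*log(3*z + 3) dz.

Use integration by parts with u = log(3*z + 3), dv = z**3 dz.
Then du = 3/(3*z + 3) dz and v = z**4/4.

z**4*log(3*z + 3)/4 - z**4/16 + z**3/12 - z**2/8 + z/4 - log(z + 1)/4 + C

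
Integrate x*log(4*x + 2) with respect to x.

Use integration by parts with u = log(4*x + 2), dv = x dx.
Then du = 4/(4*x + 2) dx and v = x**2/2.

x**2*log(4*x + 2)/2 - x**2/4 + x/4 - log(2*x + 1)/8 + C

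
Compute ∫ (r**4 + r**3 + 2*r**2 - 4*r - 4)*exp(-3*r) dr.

(-27*r**4 - 63*r**3 - 117*r**2 + 30*r + 118)*exp(-3*r)/81 + C

Use integration by parts with u = r**4 + r**3 + 2*r**2 - 4*r - 4, dv = exp(-3*r) dr, so v = -exp(-3*r)/3.
Apply parts 4 times (tabular method): alternate signs, differentiate u down to 0, integrate dv up.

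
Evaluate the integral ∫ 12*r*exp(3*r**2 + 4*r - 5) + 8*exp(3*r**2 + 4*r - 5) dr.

2*exp(3*r**2 + 4*r - 5) + C

Let u = 3*r**2 + 4*r - 5, so du = (6*r + 4) dr.
Rewriting, the integral becomes 2·∫ e^u du = 2·e^u.
Substituting back, u = 3*r**2 + 4*r - 5.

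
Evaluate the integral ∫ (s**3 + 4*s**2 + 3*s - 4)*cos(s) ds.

s**3*sin(s) + 4*s**2*sin(s) + 3*s**2*cos(s) - 3*s*sin(s) + 8*s*cos(s) - 12*sin(s) - 3*cos(s) + C

Use integration by parts with u = s**3 + 4*s**2 + 3*s - 4, dv = cos(s) ds, so v = sin(s).
Apply parts 3 times (tabular method): alternate signs, differentiate u down to 0, integrate dv up.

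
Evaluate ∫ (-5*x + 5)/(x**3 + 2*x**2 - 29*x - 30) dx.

-10*log(x - 5)/33 - log(x + 1)/3 + 7*log(x + 6)/11 + C

Factor the denominator: (x - 5)*(x + 1)*(x + 6).
Partial-fraction decomposition: 7/(11*(x + 6)) - 1/(3*(x + 1)) - 10/(33*(x - 5)).
Integrate each term: A/(x−a) contributes A·log|x−a|.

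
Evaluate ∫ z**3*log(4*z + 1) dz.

Use integration by parts with u = log(4*z + 1), dv = z**3 dz.
Then du = 4/(4*z + 1) dz and v = z**4/4.

z**4*log(4*z + 1)/4 - z**4/16 + z**3/48 - z**2/128 + z/256 - log(4*z + 1)/1024 + C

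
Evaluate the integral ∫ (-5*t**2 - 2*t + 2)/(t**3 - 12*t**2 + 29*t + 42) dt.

Factor the denominator: (t - 7)*(t - 6)*(t + 1).
Partial-fraction decomposition: -1/(56*(t + 1)) + 190/(7*(t - 6)) - 257/(8*(t - 7)).
Integrate each term: A/(t−a) contributes A·log|t−a|.

-257*log(t - 7)/8 + 190*log(t - 6)/7 - log(t + 1)/56 + C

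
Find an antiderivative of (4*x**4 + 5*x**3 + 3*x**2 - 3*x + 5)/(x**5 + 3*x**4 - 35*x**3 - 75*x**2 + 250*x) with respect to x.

Factor the denominator: x*(x - 5)*(x - 2)*(x + 5)**2.
Partial-fraction decomposition: 5499/(2450*(x + 5)) - 197/(35*(x + 5)**2) - 115/(294*(x - 2)) + 319/(150*(x - 5)) + 1/(50*x).
Integrate each term; A/(x−a) gives A·log|x−a|; A/(x−a)² gives −A/(x−a).

log(x)/50 + 319*log(x - 5)/150 - 115*log(x - 2)/294 + 5499*log(x + 5)/2450 + 197/(35*x + 175) + C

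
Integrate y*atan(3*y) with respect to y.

Use integration by parts with u = arctan(3*y), dv = y dy.
Then du = 3/(9*y**2 + 1) dy.

y**2*atan(3*y)/2 - y/6 + atan(3*y)/18 + C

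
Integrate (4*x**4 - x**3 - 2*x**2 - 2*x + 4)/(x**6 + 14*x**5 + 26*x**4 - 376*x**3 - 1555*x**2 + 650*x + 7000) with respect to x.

773*log(x - 5)/10800 - 8*log(x - 2)/1323 + 178*log(x + 4)/27 + 4681*log(x + 5)/4900 - 3289*log(x + 7)/432 + 2589/(140*x + 700) + C

Factor the denominator: (x - 5)*(x - 2)*(x + 4)*(x + 5)**2*(x + 7).
Partial-fraction decomposition: -3289/(432*(x + 7)) + 4681/(4900*(x + 5)) - 2589/(140*(x + 5)**2) + 178/(27*(x + 4)) - 8/(1323*(x - 2)) + 773/(10800*(x - 5)).
Integrate each term; A/(x−a) gives A·log|x−a|; A/(x−a)² gives −A/(x−a).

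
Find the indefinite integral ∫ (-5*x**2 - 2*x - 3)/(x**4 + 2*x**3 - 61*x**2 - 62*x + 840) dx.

Factor the denominator: (x - 6)*(x - 4)*(x + 5)*(x + 7).
Partial-fraction decomposition: 9/(11*(x + 7)) - 59/(99*(x + 5)) + 91/(198*(x - 4)) - 15/(22*(x - 6)).
Integrate each term: A/(x−a) contributes A·log|x−a|.

-15*log(x - 6)/22 + 91*log(x - 4)/198 - 59*log(x + 5)/99 + 9*log(x + 7)/11 + C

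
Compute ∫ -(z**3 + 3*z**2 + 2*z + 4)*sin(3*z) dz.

Use integration by parts with u = z**3 + 3*z**2 + 2*z + 4, dv = -sin(3*z) dz, so v = cos(3*z)/3.
Apply parts 3 times (tabular method): alternate signs, differentiate u down to 0, integrate dv up.

z**3*cos(3*z)/3 - z**2*sin(3*z)/3 + z**2*cos(3*z) - 2*z*sin(3*z)/3 + 4*z*cos(3*z)/9 - 4*sin(3*z)/27 + 10*cos(3*z)/9 + C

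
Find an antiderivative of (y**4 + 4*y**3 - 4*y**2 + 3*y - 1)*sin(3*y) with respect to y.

-y**4*cos(3*y)/3 + 4*y**3*sin(3*y)/9 - 4*y**3*cos(3*y)/3 + 4*y**2*sin(3*y)/3 + 16*y**2*cos(3*y)/9 - 32*y*sin(3*y)/27 - y*cos(3*y)/9 + sin(3*y)/27 - 5*cos(3*y)/81 + C

Use integration by parts with u = y**4 + 4*y**3 - 4*y**2 + 3*y - 1, dv = sin(3*y) dy, so v = -cos(3*y)/3.
Apply parts 4 times (tabular method): alternate signs, differentiate u down to 0, integrate dv up.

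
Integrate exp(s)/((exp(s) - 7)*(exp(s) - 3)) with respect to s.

log(exp(s) - 7)/4 - log(exp(s) - 3)/4 + C

Let u = e^s, du = e^s ds.
The integral becomes ∫ du/((u-3)(u-7)); decompose into partial fractions.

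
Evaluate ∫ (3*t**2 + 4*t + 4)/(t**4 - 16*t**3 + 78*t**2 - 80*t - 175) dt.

Factor the denominator: (t - 7)*(t - 5)**2*(t + 1).
Partial-fraction decomposition: -1/(96*(t + 1)) - 67/(12*(t - 5)) - 33/(4*(t - 5)**2) + 179/(32*(t - 7)).
Integrate each term; A/(t−a) gives A·log|t−a|; A/(t−a)² gives −A/(t−a).

179*log(t - 7)/32 - 67*log(t - 5)/12 - log(t + 1)/96 + 33/(4*t - 20) + C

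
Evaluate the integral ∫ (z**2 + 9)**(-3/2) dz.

z/(9*sqrt(z**2 + 9)) + C

Substitute z = 3·tan(θ), so dz = 3·sec(θ)^2 dθ and the radical becomes sqrt(z**2 + 9) = 3·sec(θ) by the Pythagorean identity.
Integrate the resulting trig expression in θ, then back-substitute tan(θ) = z/3, sec(θ) = sqrt(z**2 + 9)/3 (absorbing any constant into C).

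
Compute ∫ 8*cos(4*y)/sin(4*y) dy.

Let u = sin(4*y), so du = (4*cos(4*y)) dy.
Rewriting, the integral becomes 2·∫ 1/u du = 2·log(u).
Substituting back, u = sin(4*y).

2*log(sin(4*y)) + C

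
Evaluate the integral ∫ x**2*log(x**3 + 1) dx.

x**3*log(x**3 + 1)/3 - x**3/3 + log(x**3 + 1)/3 + C

Let u = x**3 + 1, so du = (3*x**2) dx.
The integral becomes (1/3)·∫ log(u) du; integrate by parts with u′=log(u), dv′=du.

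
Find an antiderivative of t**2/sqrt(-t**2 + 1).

Substitute t = sin(θ), so dt = cos(θ) dθ and the radical becomes sqrt(-t**2 + 1) = cos(θ) by the Pythagorean identity.
Integrate the resulting trig expression in θ, then back-substitute θ = asin(t), sin(θ) = t, cos(θ) = sqrt(-t**2 + 1) (absorbing any constant into C).

-t*sqrt(-t**2 + 1)/2 + asin(t)/2 + C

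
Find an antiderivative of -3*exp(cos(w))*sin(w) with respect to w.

Let u = cos(w), so du = (-sin(w)) dw.
Rewriting, the integral becomes 3·∫ e^u du = 3·e^u.
Substituting back, u = cos(w).

3*exp(cos(w)) + C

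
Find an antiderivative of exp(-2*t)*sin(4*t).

-exp(-2*t)*sin(4*t)/10 - exp(-2*t)*cos(4*t)/5 + C

Let I denote the integral. Integrate by parts with u = sin(4*t), dv = exp(-2*t) dt, so v = -exp(-2*t)/2: I = -exp(-2*t)*sin(4*t)/2 + 2·∫ exp(-2*t)*cos(4*t) dt.
Apply parts again with u = cos(4*t), dv = exp(-2*t) dt: ∫ exp(-2*t)*cos(4*t) dt = -exp(-2*t)*cos(4*t)/2 − 2·I. Substituting back brings back I: I = -exp(-2*t)*sin(4*t)/2 - exp(-2*t)*cos(4*t) − 4·I.
Solving for I: (1 + 4)·I equals the remaining terms, so I = (1/5)·(-exp(-2*t)*sin(4*t)/2 - exp(-2*t)*cos(4*t)).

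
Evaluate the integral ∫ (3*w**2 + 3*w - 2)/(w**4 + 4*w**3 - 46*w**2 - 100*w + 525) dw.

11*log(w - 5)/30 - 17*log(w - 3)/80 + 29*log(w + 5)/80 - 31*log(w + 7)/60 + C

Factor the denominator: (w - 5)*(w - 3)*(w + 5)*(w + 7).
Partial-fraction decomposition: -31/(60*(w + 7)) + 29/(80*(w + 5)) - 17/(80*(w - 3)) + 11/(30*(w - 5)).
Integrate each term: A/(w−a) contributes A·log|w−a|.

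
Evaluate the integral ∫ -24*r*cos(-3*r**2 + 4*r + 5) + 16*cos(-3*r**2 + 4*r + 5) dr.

Let u = 3*r**2 - 4*r - 5, so du = (6*r - 4) dr.
Rewriting, the integral becomes -4·∫ cos(u) du = -4·sin(u).
Substituting back, u = 3*r**2 - 4*r - 5.

4*sin(-3*r**2 + 4*r + 5) + C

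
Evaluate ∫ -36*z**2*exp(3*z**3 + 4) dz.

Let u = 3*z**3 + 4, so du = (9*z**2) dz.
Rewriting, the integral becomes -4·∫ e^u du = -4·e^u.
Substituting back, u = 3*z**3 + 4.

-4*exp(3*z**3 + 4) + C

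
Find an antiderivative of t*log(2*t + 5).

t**2*log(2*t + 5)/2 - t**2/4 + 5*t/4 - 25*log(2*t + 5)/8 + C

Use integration by parts with u = log(2*t + 5), dv = t dt.
Then du = 2/(2*t + 5) dt and v = t**2/2.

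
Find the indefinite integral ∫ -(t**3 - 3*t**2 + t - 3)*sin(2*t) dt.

t**3*cos(2*t)/2 - 3*t**2*sin(2*t)/4 - 3*t**2*cos(2*t)/2 + 3*t*sin(2*t)/2 - t*cos(2*t)/4 + sin(2*t)/8 - 3*cos(2*t)/4 + C

Use integration by parts with u = t**3 - 3*t**2 + t - 3, dv = -sin(2*t) dt, so v = cos(2*t)/2.
Apply parts 3 times (tabular method): alternate signs, differentiate u down to 0, integrate dv up.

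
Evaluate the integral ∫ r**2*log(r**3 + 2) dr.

r**3*log(r**3 + 2)/3 - r**3/3 + 2*log(r**3 + 2)/3 + C

Let u = r**3 + 2, so du = (3*r**2) dr.
The integral becomes (1/3)·∫ log(u) du; integrate by parts with u′=log(u), dv′=du.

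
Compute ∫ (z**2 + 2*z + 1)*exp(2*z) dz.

Use integration by parts with u = z**2 + 2*z + 1, dv = exp(2*z) dz, so v = exp(2*z)/2.
Apply parts 2 times (tabular method): alternate signs, differentiate u down to 0, integrate dv up.

(2*z**2 + 2*z + 1)*exp(2*z)/4 + C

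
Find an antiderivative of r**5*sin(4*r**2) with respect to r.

-r**4*cos(4*r**2)/8 + r**2*sin(4*r**2)/16 + cos(4*r**2)/64 + C

Let u = r², du = 2r dr; rewrite as (1/2)∫ u^2·sin(4u) du.
Now integrate by parts 2 times.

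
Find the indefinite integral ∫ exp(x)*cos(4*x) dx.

4*exp(x)*sin(4*x)/17 + exp(x)*cos(4*x)/17 + C

Let I denote the integral. Integrate by parts with u = cos(4*x), dv = exp(x) dx, so v = exp(x): I = exp(x)*cos(4*x) + 4·∫ exp(x)*sin(4*x) dx.
Apply parts again with u = sin(4*x), dv = exp(x) dx: ∫ exp(x)*sin(4*x) dx = exp(x)*sin(4*x) − 4·I. Substituting back brings back I: I = 4*exp(x)*sin(4*x) + exp(x)*cos(4*x) − 16·I.
Solving for I: (1 + 16)·I equals the remaining terms, so I = (1/17)·(4*exp(x)*sin(4*x) + exp(x)*cos(4*x)).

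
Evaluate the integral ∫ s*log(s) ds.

s**2*log(s)/2 - s**2/4 + C

Use integration by parts with u = log(s), dv = s ds.
Then du = 1/s ds and v = s**2/2.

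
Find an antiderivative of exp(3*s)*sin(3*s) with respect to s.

Let I denote the integral. Integrate by parts with u = sin(3*s), dv = exp(3*s) ds, so v = exp(3*s)/3: I = exp(3*s)*sin(3*s)/3 − ∫ exp(3*s)*cos(3*s) ds.
Apply parts again with u = cos(3*s), dv = exp(3*s) ds: ∫ exp(3*s)*cos(3*s) ds = exp(3*s)*cos(3*s)/3 + I. Substituting back brings back I: I = exp(3*s)*sin(3*s)/3 - exp(3*s)*cos(3*s)/3 − I.
Solving for I: (1 + 1)·I equals the remaining terms, so I = (1/2)·(exp(3*s)*sin(3*s)/3 - exp(3*s)*cos(3*s)/3).

exp(3*s)*sin(3*s)/6 - exp(3*s)*cos(3*s)/6 + C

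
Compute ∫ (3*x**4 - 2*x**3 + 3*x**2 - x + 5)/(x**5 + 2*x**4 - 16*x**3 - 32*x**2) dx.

Factor the denominator: x**2*(x - 4)*(x + 2)*(x + 4).
Partial-fraction decomposition: 953/(256*(x + 4)) - 83/(48*(x + 2)) + 689/(768*(x - 4)) + 7/(64*x) - 5/(32*x**2).
Integrate each term; A/(x−a) gives A·log|x−a|; A/(x−a)² gives −A/(x−a).

7*log(x)/64 + 689*log(x - 4)/768 - 83*log(x + 2)/48 + 953*log(x + 4)/256 + 5/(32*x) + C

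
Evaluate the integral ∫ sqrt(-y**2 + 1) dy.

y*sqrt(-y**2 + 1)/2 + asin(y)/2 + C

Substitute y = sin(θ), so dy = cos(θ) dθ and the radical becomes sqrt(-y**2 + 1) = cos(θ) by the Pythagorean identity.
Integrate the resulting trig expression in θ, then back-substitute θ = asin(y), sin(θ) = y, cos(θ) = sqrt(-y**2 + 1) (absorbing any constant into C).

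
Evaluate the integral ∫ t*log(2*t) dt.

Use integration by parts with u = log(2*t), dv = t dt.
Then du = 1/t dt and v = t**2/2.

t**2*(log(t) + log(2))/2 - t**2/4 + C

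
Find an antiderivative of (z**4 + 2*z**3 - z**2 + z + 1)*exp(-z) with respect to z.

(-z**4 - 6*z**3 - 17*z**2 - 35*z - 36)*exp(-z) + C

Use integration by parts with u = z**4 + 2*z**3 - z**2 + z + 1, dv = exp(-z) dz, so v = -exp(-z).
Apply parts 4 times (tabular method): alternate signs, differentiate u down to 0, integrate dv up.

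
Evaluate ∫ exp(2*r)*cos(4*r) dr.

Let I denote the integral. Integrate by parts with u = cos(4*r), dv = exp(2*r) dr, so v = exp(2*r)/2: I = exp(2*r)*cos(4*r)/2 + 2·∫ exp(2*r)*sin(4*r) dr.
Apply parts again with u = sin(4*r), dv = exp(2*r) dr: ∫ exp(2*r)*sin(4*r) dr = exp(2*r)*sin(4*r)/2 − 2·I. Substituting back brings back I: I = exp(2*r)*sin(4*r) + exp(2*r)*cos(4*r)/2 − 4·I.
Solving for I: (1 + 4)·I equals the remaining terms, so I = (1/5)·(exp(2*r)*sin(4*r) + exp(2*r)*cos(4*r)/2).

exp(2*r)*sin(4*r)/5 + exp(2*r)*cos(4*r)/10 + C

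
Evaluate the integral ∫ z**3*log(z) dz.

z**4*log(z)/4 - z**4/16 + C

Use integration by parts with u = log(z), dv = z**3 dz.
Then du = 1/z dz and v = z**4/4.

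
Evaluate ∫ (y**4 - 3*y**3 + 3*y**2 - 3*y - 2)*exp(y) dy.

(y**4 - 7*y**3 + 24*y**2 - 51*y + 49)*exp(y) + C

Use integration by parts with u = y**4 - 3*y**3 + 3*y**2 - 3*y - 2, dv = exp(y) dy, so v = exp(y).
Apply parts 4 times (tabular method): alternate signs, differentiate u down to 0, integrate dv up.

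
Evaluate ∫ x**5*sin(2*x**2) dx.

Let u = x², du = 2x dx; rewrite as (1/2)∫ u^2·sin(2u) du.
Now integrate by parts 2 times.

-x**4*cos(2*x**2)/4 + x**2*sin(2*x**2)/4 + cos(2*x**2)/8 + C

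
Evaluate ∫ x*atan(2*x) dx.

x**2*atan(2*x)/2 - x/4 + atan(2*x)/8 + C

Use integration by parts with u = arctan(2*x), dv = x dx.
Then du = 2/(4*x**2 + 1) dx.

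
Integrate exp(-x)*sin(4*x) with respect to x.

-exp(-x)*sin(4*x)/17 - 4*exp(-x)*cos(4*x)/17 + C

Let I denote the integral. Integrate by parts with u = sin(4*x), dv = exp(-x) dx, so v = -exp(-x): I = -exp(-x)*sin(4*x) + 4·∫ exp(-x)*cos(4*x) dx.
Apply parts again with u = cos(4*x), dv = exp(-x) dx: ∫ exp(-x)*cos(4*x) dx = -exp(-x)*cos(4*x) − 4·I. Substituting back brings back I: I = -exp(-x)*sin(4*x) - 4*exp(-x)*cos(4*x) − 16·I.
Solving for I: (1 + 16)·I equals the remaining terms, so I = (1/17)·(-exp(-x)*sin(4*x) - 4*exp(-x)*cos(4*x)).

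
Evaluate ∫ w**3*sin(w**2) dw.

Let u = w², du = 2w dw; rewrite as (1/2)∫ u^1·sin(1u) du.
Now integrate by parts 1 time.

-w**2*cos(w**2)/2 + sin(w**2)/2 + C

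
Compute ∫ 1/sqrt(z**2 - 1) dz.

log(z + sqrt(z**2 - 1)) + C

Substitute z = sec(θ), so dz = sec(θ)*tan(θ) dθ and the radical becomes sqrt(z**2 - 1) = tan(θ) by the Pythagorean identity.
Integrate the resulting trig expression in θ, then back-substitute sec(θ) = z, tan(θ) = sqrt(z**2 - 1) (absorbing any constant into C).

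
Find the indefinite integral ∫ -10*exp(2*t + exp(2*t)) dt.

-5*exp(exp(2*t)) + C

Let u = exp(2*t), so du = (2*exp(2*t)) dt.
Rewriting, the integral becomes -5·∫ e^u du = -5·e^u.
Substituting back, u = exp(2*t).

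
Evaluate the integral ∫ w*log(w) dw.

w**2*log(w)/2 - w**2/4 + C

Use integration by parts with u = log(w), dv = w dw.
Then du = 1/w dw and v = w**2/2.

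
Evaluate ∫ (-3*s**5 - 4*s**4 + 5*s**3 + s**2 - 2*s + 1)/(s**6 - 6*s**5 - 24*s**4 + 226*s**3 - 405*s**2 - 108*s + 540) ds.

-5617*log(s - 5)/396 + 12977*log(s - 3)/1296 + 119*log(s - 2)/72 - log(s + 1)/720 - 17113*log(s + 6)/35640 - 457/(36*s - 108) + C

Factor the denominator: (s - 5)*(s - 3)**2*(s - 2)*(s + 1)*(s + 6).
Partial-fraction decomposition: -17113/(35640*(s + 6)) - 1/(720*(s + 1)) + 119/(72*(s - 2)) + 12977/(1296*(s - 3)) + 457/(36*(s - 3)**2) - 5617/(396*(s - 5)).
Integrate each term; A/(s−a) gives A·log|s−a|; A/(s−a)² gives −A/(s−a).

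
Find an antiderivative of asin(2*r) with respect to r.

Use integration by parts with u = arcsin(2*r), dv = dr.
Then du = 2/sqrt(-4*r**2 + 1) dr.

r*asin(2*r) + sqrt(-4*r**2 + 1)/2 + C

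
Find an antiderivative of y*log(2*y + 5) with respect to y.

y**2*log(2*y + 5)/2 - y**2/4 + 5*y/4 - 25*log(2*y + 5)/8 + C

Use integration by parts with u = log(2*y + 5), dv = y dy.
Then du = 2/(2*y + 5) dy and v = y**2/2.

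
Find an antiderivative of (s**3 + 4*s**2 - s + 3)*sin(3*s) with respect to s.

-s**3*cos(3*s)/3 + s**2*sin(3*s)/3 - 4*s**2*cos(3*s)/3 + 8*s*sin(3*s)/9 + 5*s*cos(3*s)/9 - 5*sin(3*s)/27 - 19*cos(3*s)/27 + C

Use integration by parts with u = s**3 + 4*s**2 - s + 3, dv = sin(3*s) ds, so v = -cos(3*s)/3.
Apply parts 3 times (tabular method): alternate signs, differentiate u down to 0, integrate dv up.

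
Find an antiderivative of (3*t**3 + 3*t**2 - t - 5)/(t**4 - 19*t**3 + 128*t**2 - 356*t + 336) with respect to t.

Factor the denominator: (t - 7)*(t - 6)*(t - 4)*(t - 2).
Partial-fraction decomposition: -29/(40*(t - 2)) + 77/(4*(t - 4)) - 745/(8*(t - 6)) + 388/(5*(t - 7)).
Integrate each term: A/(t−a) contributes A·log|t−a|.

388*log(t - 7)/5 - 745*log(t - 6)/8 + 77*log(t - 4)/4 - 29*log(t - 2)/40 + C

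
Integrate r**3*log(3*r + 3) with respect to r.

r**4*log(3*r + 3)/4 - r**4/16 + r**3/12 - r**2/8 + r/4 - log(r + 1)/4 + C

Use integration by parts with u = log(3*r + 3), dv = r**3 dr.
Then du = 3/(3*r + 3) dr and v = r**4/4.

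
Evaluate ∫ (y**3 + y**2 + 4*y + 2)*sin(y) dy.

-y**3*cos(y) + 3*y**2*sin(y) - y**2*cos(y) + 2*y*sin(y) + 2*y*cos(y) - 2*sin(y) + C

Use integration by parts with u = y**3 + y**2 + 4*y + 2, dv = sin(y) dy, so v = -cos(y).
Apply parts 3 times (tabular method): alternate signs, differentiate u down to 0, integrate dv up.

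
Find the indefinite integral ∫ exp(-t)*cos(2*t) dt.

2*exp(-t)*sin(2*t)/5 - exp(-t)*cos(2*t)/5 + C

Let I denote the integral. Integrate by parts with u = cos(2*t), dv = exp(-t) dt, so v = -exp(-t): I = -exp(-t)*cos(2*t) − 2·∫ exp(-t)*sin(2*t) dt.
Apply parts again with u = sin(2*t), dv = exp(-t) dt: ∫ exp(-t)*sin(2*t) dt = -exp(-t)*sin(2*t) + 2·I. Substituting back brings back I: I = 2*exp(-t)*sin(2*t) - exp(-t)*cos(2*t) − 4·I.
Solving for I: (1 + 4)·I equals the remaining terms, so I = (1/5)·(2*exp(-t)*sin(2*t) - exp(-t)*cos(2*t)).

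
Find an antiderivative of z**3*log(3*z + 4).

Use integration by parts with u = log(3*z + 4), dv = z**3 dz.
Then du = 3/(3*z + 4) dz and v = z**4/4.

z**4*log(3*z + 4)/4 - z**4/16 + z**3/9 - 2*z**2/9 + 16*z/27 - 64*log(3*z + 4)/81 + C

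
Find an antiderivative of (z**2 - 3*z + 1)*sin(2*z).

-z**2*cos(2*z)/2 + z*sin(2*z)/2 + 3*z*cos(2*z)/2 - 3*sin(2*z)/4 - cos(2*z)/4 + C

Use integration by parts with u = z**2 - 3*z + 1, dv = sin(2*z) dz, so v = -cos(2*z)/2.
Apply parts 2 times (tabular method): alternate signs, differentiate u down to 0, integrate dv up.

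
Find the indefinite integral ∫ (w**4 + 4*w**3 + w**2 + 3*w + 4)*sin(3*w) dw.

Use integration by parts with u = w**4 + 4*w**3 + w**2 + 3*w + 4, dv = sin(3*w) dw, so v = -cos(3*w)/3.
Apply parts 4 times (tabular method): alternate signs, differentiate u down to 0, integrate dv up.

-w**4*cos(3*w)/3 + 4*w**3*sin(3*w)/9 - 4*w**3*cos(3*w)/3 + 4*w**2*sin(3*w)/3 + w**2*cos(3*w)/9 - 2*w*sin(3*w)/27 - w*cos(3*w)/9 + sin(3*w)/27 - 110*cos(3*w)/81 + C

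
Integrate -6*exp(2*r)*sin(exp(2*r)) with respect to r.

Let u = exp(2*r), so du = (2*exp(2*r)) dr.
Rewriting, the integral becomes -3·∫ sin(u) du = -3·-cos(u).
Substituting back, u = exp(2*r).

3*cos(exp(2*r)) + C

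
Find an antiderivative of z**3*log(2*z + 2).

Use integration by parts with u = log(2*z + 2), dv = z**3 dz.
Then du = 2/(2*z + 2) dz and v = z**4/4.

z**4*log(2*z + 2)/4 - z**4/16 + z**3/12 - z**2/8 + z/4 - log(z + 1)/4 + C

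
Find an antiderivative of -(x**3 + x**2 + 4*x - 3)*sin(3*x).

x**3*cos(3*x)/3 - x**2*sin(3*x)/3 + x**2*cos(3*x)/3 - 2*x*sin(3*x)/9 + 10*x*cos(3*x)/9 - 10*sin(3*x)/27 - 29*cos(3*x)/27 + C

Use integration by parts with u = x**3 + x**2 + 4*x - 3, dv = -sin(3*x) dx, so v = cos(3*x)/3.
Apply parts 3 times (tabular method): alternate signs, differentiate u down to 0, integrate dv up.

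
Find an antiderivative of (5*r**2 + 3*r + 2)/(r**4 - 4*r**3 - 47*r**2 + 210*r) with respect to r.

log(r)/105 + 100*log(r - 6)/39 - 71*log(r - 5)/30 - 113*log(r + 7)/546 + C

Factor the denominator: r*(r - 6)*(r - 5)*(r + 7).
Partial-fraction decomposition: -113/(546*(r + 7)) - 71/(30*(r - 5)) + 100/(39*(r - 6)) + 1/(105*r).
Integrate each term: A/(r−a) contributes A·log|r−a|.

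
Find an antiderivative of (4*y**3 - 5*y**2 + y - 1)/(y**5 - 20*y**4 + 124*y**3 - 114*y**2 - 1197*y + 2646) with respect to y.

Factor the denominator: (y - 7)**2*(y - 6)*(y - 3)*(y + 3).
Partial-fraction decomposition: -157/(5400*(y + 3)) - 65/(288*(y - 3)) + 689/(27*(y - 6)) - 20211/(800*(y - 7)) + 1133/(40*(y - 7)**2).
Integrate each term; A/(y−a) gives A·log|y−a|; A/(y−a)² gives −A/(y−a).

-20211*log(y - 7)/800 + 689*log(y - 6)/27 - 65*log(y - 3)/288 - 157*log(y + 3)/5400 - 1133/(40*y - 280) + C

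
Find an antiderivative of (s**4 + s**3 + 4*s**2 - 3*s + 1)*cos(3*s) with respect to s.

Use integration by parts with u = s**4 + s**3 + 4*s**2 - 3*s + 1, dv = cos(3*s) ds, so v = sin(3*s)/3.
Apply parts 4 times (tabular method): alternate signs, differentiate u down to 0, integrate dv up.

s**4*sin(3*s)/3 + s**3*sin(3*s)/3 + 4*s**3*cos(3*s)/9 + 8*s**2*sin(3*s)/9 + s**2*cos(3*s)/3 - 11*s*sin(3*s)/9 + 16*s*cos(3*s)/27 + 11*sin(3*s)/81 - 11*cos(3*s)/27 + C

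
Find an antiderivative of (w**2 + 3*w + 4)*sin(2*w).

Use integration by parts with u = w**2 + 3*w + 4, dv = sin(2*w) dw, so v = -cos(2*w)/2.
Apply parts 2 times (tabular method): alternate signs, differentiate u down to 0, integrate dv up.

-w**2*cos(2*w)/2 + w*sin(2*w)/2 - 3*w*cos(2*w)/2 + 3*sin(2*w)/4 - 7*cos(2*w)/4 + C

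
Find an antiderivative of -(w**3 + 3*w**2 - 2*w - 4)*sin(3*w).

Use integration by parts with u = w**3 + 3*w**2 - 2*w - 4, dv = -sin(3*w) dw, so v = cos(3*w)/3.
Apply parts 3 times (tabular method): alternate signs, differentiate u down to 0, integrate dv up.

w**3*cos(3*w)/3 - w**2*sin(3*w)/3 + w**2*cos(3*w) - 2*w*sin(3*w)/3 - 8*w*cos(3*w)/9 + 8*sin(3*w)/27 - 14*cos(3*w)/9 + C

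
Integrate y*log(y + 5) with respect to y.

y**2*log(y + 5)/2 - y**2/4 + 5*y/2 - 25*log(y + 5)/2 + C

Use integration by parts with u = log(y + 5), dv = y dy.
Then du = 1/(y + 5) dy and v = y**2/2.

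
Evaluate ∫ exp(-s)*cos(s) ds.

Let I denote the integral. Integrate by parts with u = cos(s), dv = exp(-s) ds, so v = -exp(-s): I = -exp(-s)*cos(s) − ∫ exp(-s)*sin(s) ds.
Apply parts again with u = sin(s), dv = exp(-s) ds: ∫ exp(-s)*sin(s) ds = -exp(-s)*sin(s) + I. Substituting back brings back I: I = exp(-s)*sin(s) - exp(-s)*cos(s) − I.
Solving for I: (1 + 1)·I equals the remaining terms, so I = (1/2)·(exp(-s)*sin(s) - exp(-s)*cos(s)).

exp(-s)*sin(s)/2 - exp(-s)*cos(s)/2 + C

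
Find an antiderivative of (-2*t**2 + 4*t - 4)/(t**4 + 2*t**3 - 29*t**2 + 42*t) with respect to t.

Factor the denominator: t*(t - 3)*(t - 2)*(t + 7).
Partial-fraction decomposition: 13/(63*(t + 7)) + 2/(9*(t - 2)) - 1/(3*(t - 3)) - 2/(21*t).
Integrate each term: A/(t−a) contributes A·log|t−a|.

-2*log(t)/21 - log(t - 3)/3 + 2*log(t - 2)/9 + 13*log(t + 7)/63 + C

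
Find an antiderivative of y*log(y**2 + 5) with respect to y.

y**2*log(y**2 + 5)/2 - y**2/2 + 5*log(y**2 + 5)/2 + C

Let u = y**2 + 5, so du = (2*y) dy.
The integral becomes (1/2)·∫ log(u) du; integrate by parts with u′=log(u), dv′=du.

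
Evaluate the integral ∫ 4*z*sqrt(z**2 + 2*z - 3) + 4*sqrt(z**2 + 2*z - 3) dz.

Let u = z**2 + 2*z - 3, so du = (2*z + 2) dz.
Rewriting, the integral becomes 2·∫ √u du = 2·(2/3)u^(3/2).
Substituting back, u = z**2 + 2*z - 3.

4*(z**2 + 2*z - 3)**(3/2)/3 + C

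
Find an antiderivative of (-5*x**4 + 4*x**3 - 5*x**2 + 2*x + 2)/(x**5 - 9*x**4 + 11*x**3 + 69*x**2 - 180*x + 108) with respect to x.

-2891*log(x - 6)/270 + 167*log(x - 3)/18 - 31*log(x - 2)/10 + log(x - 1)/20 - 281*log(x + 3)/540 + C

Factor the denominator: (x - 6)*(x - 3)*(x - 2)*(x - 1)*(x + 3).
Partial-fraction decomposition: -281/(540*(x + 3)) + 1/(20*(x - 1)) - 31/(10*(x - 2)) + 167/(18*(x - 3)) - 2891/(270*(x - 6)).
Integrate each term: A/(x−a) contributes A·log|x−a|.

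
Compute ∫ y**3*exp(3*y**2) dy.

Let u = y², du = 2y dy; rewrite as (1/2)∫ u^1·exp(3u) du.
Now integrate by parts 1 time.

(3*y**2 - 1)*exp(3*y**2)/18 + C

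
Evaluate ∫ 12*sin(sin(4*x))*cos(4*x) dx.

-3*cos(sin(4*x)) + C

Let u = sin(4*x), so du = (4*cos(4*x)) dx.
Rewriting, the integral becomes 3·∫ sin(u) du = 3·-cos(u).
Substituting back, u = sin(4*x).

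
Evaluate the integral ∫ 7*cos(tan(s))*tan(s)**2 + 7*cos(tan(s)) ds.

Let u = tan(s), so du = (tan(s)**2 + 1) ds.
Rewriting, the integral becomes 7·∫ cos(u) du = 7·sin(u).
Substituting back, u = tan(s).

7*sin(tan(s)) + C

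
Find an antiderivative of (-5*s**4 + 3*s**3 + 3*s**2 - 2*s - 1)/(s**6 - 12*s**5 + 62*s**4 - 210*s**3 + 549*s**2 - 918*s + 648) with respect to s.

-1049*log(s - 4)/50 + 1025*log(s - 3)/54 + 49*log(s - 2)/26 + 1999*log(s**2 + 9)/35100 + 2569*atan(s/3)/5850 - 152/(9*s - 27) + C

Factor the denominator: (s - 4)*(s - 3)**2*(s - 2)*(s**2 + 9).
Partial-fraction decomposition: (1999*s + 23121)/(17550*(s**2 + 9)) + 49/(26*(s - 2)) + 1025/(54*(s - 3)) + 152/(9*(s - 3)**2) - 1049/(50*(s - 4)).
Integrate each term; A/(s−a) gives A·log|s−a|; the (Bs+D)/(s²+p²) term gives a log and an atan.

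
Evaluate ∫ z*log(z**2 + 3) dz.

Let u = z**2 + 3, so du = (2*z) dz.
The integral becomes (1/2)·∫ log(u) du; integrate by parts with u′=log(u), dv′=du.

z**2*log(z**2 + 3)/2 - z**2/2 + 3*log(z**2 + 3)/2 + C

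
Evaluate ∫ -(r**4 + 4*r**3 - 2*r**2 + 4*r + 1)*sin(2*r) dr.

r**4*cos(2*r)/2 - r**3*sin(2*r) + 2*r**3*cos(2*r) - 3*r**2*sin(2*r) - 5*r**2*cos(2*r)/2 + 5*r*sin(2*r)/2 - r*cos(2*r) + sin(2*r)/2 + 7*cos(2*r)/4 + C

Use integration by parts with u = r**4 + 4*r**3 - 2*r**2 + 4*r + 1, dv = -sin(2*r) dr, so v = cos(2*r)/2.
Apply parts 4 times (tabular method): alternate signs, differentiate u down to 0, integrate dv up.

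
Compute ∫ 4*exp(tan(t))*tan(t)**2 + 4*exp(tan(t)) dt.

Let u = tan(t), so du = (tan(t)**2 + 1) dt.
Rewriting, the integral becomes 4·∫ e^u du = 4·e^u.
Substituting back, u = tan(t).

4*exp(tan(t)) + C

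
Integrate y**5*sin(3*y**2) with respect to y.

Let u = y², du = 2y dy; rewrite as (1/2)∫ u^2·sin(3u) du.
Now integrate by parts 2 times.

-y**4*cos(3*y**2)/6 + y**2*sin(3*y**2)/9 + cos(3*y**2)/27 + C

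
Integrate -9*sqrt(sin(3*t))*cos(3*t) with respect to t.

-2*sin(3*t)**(3/2) + C

Let u = sin(3*t), so du = (3*cos(3*t)) dt.
Rewriting, the integral becomes -3·∫ √u du = -3·(2/3)u^(3/2).
Substituting back, u = sin(3*t).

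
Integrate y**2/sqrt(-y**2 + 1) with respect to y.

-y*sqrt(-y**2 + 1)/2 + asin(y)/2 + C

Substitute y = sin(θ), so dy = cos(θ) dθ and the radical becomes sqrt(-y**2 + 1) = cos(θ) by the Pythagorean identity.
Integrate the resulting trig expression in θ, then back-substitute θ = asin(y), sin(θ) = y, cos(θ) = sqrt(-y**2 + 1) (absorbing any constant into C).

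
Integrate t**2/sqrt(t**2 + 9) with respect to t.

t*sqrt(t**2 + 9)/2 - 9*log(t + sqrt(t**2 + 9))/2 + C

Substitute t = 3·tan(θ), so dt = 3·sec(θ)^2 dθ and the radical becomes sqrt(t**2 + 9) = 3·sec(θ) by the Pythagorean identity.
Integrate the resulting trig expression in θ, then back-substitute tan(θ) = t/3, sec(θ) = sqrt(t**2 + 9)/3 (absorbing any constant into C).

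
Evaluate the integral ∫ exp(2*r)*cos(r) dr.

exp(2*r)*sin(r)/5 + 2*exp(2*r)*cos(r)/5 + C

Let I denote the integral. Integrate by parts with u = cos(r), dv = exp(2*r) dr, so v = exp(2*r)/2: I = exp(2*r)*cos(r)/2 + (1/2)·∫ exp(2*r)*sin(r) dr.
Apply parts again with u = sin(r), dv = exp(2*r) dr: ∫ exp(2*r)*sin(r) dr = exp(2*r)*sin(r)/2 − (1/2)·I. Substituting back brings back I: I = exp(2*r)*sin(r)/4 + exp(2*r)*cos(r)/2 − (1/4)·I.
Solving for I: (1 + 1/4)·I equals the remaining terms, so I = (4/5)·(exp(2*r)*sin(r)/4 + exp(2*r)*cos(r)/2).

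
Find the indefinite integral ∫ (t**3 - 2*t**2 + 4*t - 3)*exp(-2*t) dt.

Use integration by parts with u = t**3 - 2*t**2 + 4*t - 3, dv = exp(-2*t) dt, so v = -exp(-2*t)/2.
Apply parts 3 times (tabular method): alternate signs, differentiate u down to 0, integrate dv up.

(-4*t**3 + 2*t**2 - 14*t + 5)*exp(-2*t)/8 + C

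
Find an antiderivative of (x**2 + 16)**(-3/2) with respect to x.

Substitute x = 4·tan(θ), so dx = 4·sec(θ)^2 dθ and the radical becomes sqrt(x**2 + 16) = 4·sec(θ) by the Pythagorean identity.
Integrate the resulting trig expression in θ, then back-substitute tan(θ) = x/4, sec(θ) = sqrt(x**2 + 16)/4 (absorbing any constant into C).

x/(16*sqrt(x**2 + 16)) + C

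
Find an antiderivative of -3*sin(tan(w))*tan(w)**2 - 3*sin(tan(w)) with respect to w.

3*cos(tan(w)) + C

Let u = tan(w), so du = (tan(w)**2 + 1) dw.
Rewriting, the integral becomes -3·∫ sin(u) du = -3·-cos(u).
Substituting back, u = tan(w).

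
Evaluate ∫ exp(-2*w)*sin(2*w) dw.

Let I denote the integral. Integrate by parts with u = sin(2*w), dv = exp(-2*w) dw, so v = -exp(-2*w)/2: I = -exp(-2*w)*sin(2*w)/2 + ∫ exp(-2*w)*cos(2*w) dw.
Apply parts again with u = cos(2*w), dv = exp(-2*w) dw: ∫ exp(-2*w)*cos(2*w) dw = -exp(-2*w)*cos(2*w)/2 − I. Substituting back brings back I: I = -exp(-2*w)*sin(2*w)/2 - exp(-2*w)*cos(2*w)/2 − I.
Solving for I: (1 + 1)·I equals the remaining terms, so I = (1/2)·(-exp(-2*w)*sin(2*w)/2 - exp(-2*w)*cos(2*w)/2).

-exp(-2*w)*sin(2*w)/4 - exp(-2*w)*cos(2*w)/4 + C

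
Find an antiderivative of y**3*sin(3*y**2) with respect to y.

Let u = y², du = 2y dy; rewrite as (1/2)∫ u^1·sin(3u) du.
Now integrate by parts 1 time.

-y**2*cos(3*y**2)/6 + sin(3*y**2)/18 + C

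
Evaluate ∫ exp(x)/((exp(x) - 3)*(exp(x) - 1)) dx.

Let u = e^x, du = e^x dx.
The integral becomes ∫ du/((u-1)(u-3)); decompose into partial fractions.

log(exp(x) - 3)/2 - log(exp(x) - 1)/2 + C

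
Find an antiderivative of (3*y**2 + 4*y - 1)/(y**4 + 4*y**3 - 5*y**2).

Factor the denominator: y**2*(y - 1)*(y + 5).
Partial-fraction decomposition: -9/(25*(y + 5)) + 1/(y - 1) - 16/(25*y) + 1/(5*y**2).
Integrate each term; A/(y−a) gives A·log|y−a|; A/(y−a)² gives −A/(y−a).

-16*log(y)/25 + log(y - 1) - 9*log(y + 5)/25 - 1/(5*y) + C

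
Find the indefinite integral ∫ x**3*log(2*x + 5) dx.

Use integration by parts with u = log(2*x + 5), dv = x**3 dx.
Then du = 2/(2*x + 5) dx and v = x**4/4.

x**4*log(2*x + 5)/4 - x**4/16 + 5*x**3/24 - 25*x**2/32 + 125*x/32 - 625*log(2*x + 5)/64 + C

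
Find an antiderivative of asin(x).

Use integration by parts with u = arcsin(x), dv = dx.
Then du = 1/sqrt(-x**2 + 1) dx.

x*asin(x) + sqrt(-x**2 + 1) + C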